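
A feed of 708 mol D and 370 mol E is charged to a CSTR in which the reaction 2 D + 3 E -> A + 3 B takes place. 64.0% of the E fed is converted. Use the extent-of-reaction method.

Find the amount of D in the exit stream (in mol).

550 mol

E reacted = 0.64 × 370 = 236.8 mol; ν_E = −3, so ξ = 236.8/3 = 78.93 mol.
Outlet amounts (n = n₀ + ν ξ):
  D: 708 − 2(78.93) = 550.1
  E: 370 − 3(78.93) = 133.2
  A: 0 + 1(78.93) = 78.93
  B: 0 + 3(78.93) = 236.8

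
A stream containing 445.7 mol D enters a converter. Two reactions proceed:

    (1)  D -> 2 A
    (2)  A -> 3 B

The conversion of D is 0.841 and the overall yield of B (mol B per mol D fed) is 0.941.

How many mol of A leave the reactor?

Conversion of D: D consumed = 1ξ₁ = 0.841 × 445.7 → ξ₁ = 374.8 mol.
Yield of B: 3ξ₂ / 445.7 = 0.941 → ξ₂ = 139.8 mol.
Outlet amounts (n = n₀ + Σ ν·ξ):
  D: 445.7 − 1(374.8) = 70.87
  A: 0 + 2(374.8) − 1(139.8) = 609.9
  B: 0 + 3(139.8) = 419.4

610 mol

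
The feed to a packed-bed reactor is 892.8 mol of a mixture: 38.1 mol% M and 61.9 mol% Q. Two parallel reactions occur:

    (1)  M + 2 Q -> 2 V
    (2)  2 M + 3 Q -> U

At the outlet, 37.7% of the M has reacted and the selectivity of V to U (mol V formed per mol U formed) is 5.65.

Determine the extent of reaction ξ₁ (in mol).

Conversion of M: M consumed = 0.377 × 340.2 = 128.2 mol = 1ξ₁ + 2ξ₂.
Selectivity: 2ξ₁ / (1ξ₂) = 5.65 → ξ₁ = 2.825 ξ₂.
Substitute: (1·2.825 + 2) ξ₂ = 128.2 → ξ₂ = 26.58 mol, ξ₁ = 75.08 mol.
Outlet amounts (n = n₀ + Σ ν·ξ):
  M: 340.2 − 1(75.08) − 2(26.58) = 211.9
  Q: 552.6 − 2(75.08) − 3(26.58) = 322.7
  V: 0 + 2(75.08) = 150.2
  U: 0 + 1(26.58) = 26.58

ξ₁ = 75.1 mol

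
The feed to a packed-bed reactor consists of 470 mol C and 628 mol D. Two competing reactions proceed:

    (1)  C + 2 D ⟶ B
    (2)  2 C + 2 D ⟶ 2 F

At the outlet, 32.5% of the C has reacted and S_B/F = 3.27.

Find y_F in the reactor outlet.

0.0432

Conversion of C: C consumed = 0.325 × 470 = 152.8 mol = 1ξ₁ + 2ξ₂.
Selectivity: 1ξ₁ / (2ξ₂) = 3.27 → ξ₁ = 6.54 ξ₂.
Substitute: (1·6.54 + 2) ξ₂ = 152.8 → ξ₂ = 17.89 mol, ξ₁ = 117 mol.
Outlet amounts (n = n₀ + Σ ν·ξ):
  C: 470 − 1(117) − 2(17.89) = 317.2
  D: 628 − 2(117) − 2(17.89) = 358.3
  B: 0 + 1(117) = 117
  F: 0 + 2(17.89) = 35.77
Total out = 828.3 mol; y_F = 35.77 / 828.3 = 0.04319.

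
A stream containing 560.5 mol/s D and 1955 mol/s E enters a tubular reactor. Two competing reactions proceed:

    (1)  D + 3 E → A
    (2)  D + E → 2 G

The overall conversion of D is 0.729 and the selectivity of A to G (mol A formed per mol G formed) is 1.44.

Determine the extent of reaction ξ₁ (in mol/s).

ξ₁ = 303 mol/s

Conversion of D: D consumed = 0.729 × 560.5 = 408.6 mol/s = 1ξ₁ + 1ξ₂.
Selectivity: 1ξ₁ / (2ξ₂) = 1.44 → ξ₁ = 2.88 ξ₂.
Substitute: (1·2.88 + 1) ξ₂ = 408.6 → ξ₂ = 105.3 mol/s, ξ₁ = 303.3 mol/s.
Outlet amounts (n = n₀ + Σ ν·ξ):
  D: 560.5 − 1(303.3) − 1(105.3) = 151.9
  E: 1955 − 3(303.3) − 1(105.3) = 939.8
  A: 0 + 1(303.3) = 303.3
  G: 0 + 2(105.3) = 210.6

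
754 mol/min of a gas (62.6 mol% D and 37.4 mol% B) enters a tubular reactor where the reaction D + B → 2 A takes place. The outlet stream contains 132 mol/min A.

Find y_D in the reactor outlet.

For A: n = n₀ + 2ξ → 132 = 0 + 2ξ, giving ξ = 66 mol/min.
Outlet amounts (n = n₀ + ν ξ):
  D: 472 − 1(66) = 406
  B: 282 − 1(66) = 216
  A: 0 + 2(66) = 132
Total out = 754 mol/min; y_D = 406 / 754 = 0.5385.

0.538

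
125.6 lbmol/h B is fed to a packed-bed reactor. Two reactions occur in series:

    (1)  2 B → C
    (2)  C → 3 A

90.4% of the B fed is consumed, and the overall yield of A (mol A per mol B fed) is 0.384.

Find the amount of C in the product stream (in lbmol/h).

40.7 lbmol/h

Conversion of B: B consumed = 2ξ₁ = 0.904 × 125.6 → ξ₁ = 56.77 lbmol/h.
Yield of A: 3ξ₂ / 125.6 = 0.384 → ξ₂ = 16.08 lbmol/h.
Outlet amounts (n = n₀ + Σ ν·ξ):
  B: 125.6 − 2(56.77) = 12.06
  C: 0 + 1(56.77) − 1(16.08) = 40.69
  A: 0 + 3(16.08) = 48.23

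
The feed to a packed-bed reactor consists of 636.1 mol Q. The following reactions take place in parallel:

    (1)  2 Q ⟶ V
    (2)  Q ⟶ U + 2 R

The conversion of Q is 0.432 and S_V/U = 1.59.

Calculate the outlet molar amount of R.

131 mol

Conversion of Q: Q consumed = 0.432 × 636.1 = 274.8 mol = 2ξ₁ + 1ξ₂.
Selectivity: 1ξ₁ / (1ξ₂) = 1.59 → ξ₁ = 1.59 ξ₂.
Substitute: (2·1.59 + 1) ξ₂ = 274.8 → ξ₂ = 65.74 mol, ξ₁ = 104.5 mol.
Outlet amounts (n = n₀ + Σ ν·ξ):
  Q: 636.1 − 2(104.5) − 1(65.74) = 361.3
  V: 0 + 1(104.5) = 104.5
  U: 0 + 1(65.74) = 65.74
  R: 0 + 2(65.74) = 131.5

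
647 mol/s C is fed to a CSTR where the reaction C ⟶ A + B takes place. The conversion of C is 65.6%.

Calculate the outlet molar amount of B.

C reacted = 0.656 × 647 = 424.4 mol/s; ν_C = −1, so ξ = 424.4/1 = 424.4 mol/s.
Outlet amounts (n = n₀ + ν ξ):
  C: 647 − 1(424.4) = 222.6
  A: 0 + 1(424.4) = 424.4
  B: 0 + 1(424.4) = 424.4

424 mol/s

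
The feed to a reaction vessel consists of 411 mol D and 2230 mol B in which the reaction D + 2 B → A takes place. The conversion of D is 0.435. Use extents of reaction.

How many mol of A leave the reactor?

179 mol

D reacted = 0.435 × 411 = 178.8 mol; ν_D = −1, so ξ = 178.8/1 = 178.8 mol.
Outlet amounts (n = n₀ + ν ξ):
  D: 411 − 1(178.8) = 232.2
  B: 2230 − 2(178.8) = 1872
  A: 0 + 1(178.8) = 178.8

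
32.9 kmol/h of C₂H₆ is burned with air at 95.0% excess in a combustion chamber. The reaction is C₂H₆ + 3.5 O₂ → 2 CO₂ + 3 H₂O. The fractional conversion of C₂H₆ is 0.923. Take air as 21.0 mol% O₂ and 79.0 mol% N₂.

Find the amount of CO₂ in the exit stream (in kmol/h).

Stoichiometric O₂ = 3.5 × 32.9 = 115.1 kmol/h; O₂ fed = 115.1 × 1.950 = 224.5 kmol/h.
N₂ fed = 224.5 × 79/21 = 844.7 kmol/h.
Fuel reacted = 0.923 × 32.9 → ξ = 30.37 kmol/h.
Outlet (n = n₀ + ν ξ):
  C₂H₆: 32.9 − 1(30.37) = 2.533
  O₂: 224.5 − 3.5(30.37) = 118.3
  N₂: 844.7 (inert)
  CO₂: 0 + 2(30.37) = 60.73
  H₂O: 0 + 3(30.37) = 91.1

60.7 kmol/h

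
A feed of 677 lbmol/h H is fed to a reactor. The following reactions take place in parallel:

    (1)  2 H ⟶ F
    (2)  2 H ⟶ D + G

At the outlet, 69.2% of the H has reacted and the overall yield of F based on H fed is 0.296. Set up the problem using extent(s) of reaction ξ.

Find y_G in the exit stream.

Yield of F: 1ξ₁ / 677 = 0.296 → ξ₁ = 200.4 lbmol/h.
Conversion of H: 2ξ₁ + 2ξ₂ = 0.692 × 677 = 468.5 → ξ₂ = 33.85 lbmol/h.
Outlet amounts (n = n₀ + Σ ν·ξ):
  H: 677 − 2(200.4) − 2(33.85) = 208.5
  F: 0 + 1(200.4) = 200.4
  D: 0 + 1(33.85) = 33.85
  G: 0 + 1(33.85) = 33.85
Total out = 476.6 lbmol/h; y_G = 33.85 / 476.6 = 0.07102.

0.071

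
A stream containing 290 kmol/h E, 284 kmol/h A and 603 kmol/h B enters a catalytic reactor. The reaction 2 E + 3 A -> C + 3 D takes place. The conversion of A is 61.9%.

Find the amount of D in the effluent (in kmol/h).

A reacted = 0.619 × 284 = 175.8 kmol/h; ν_A = −3, so ξ = 175.8/3 = 58.6 kmol/h.
Outlet amounts (n = n₀ + ν ξ):
  E: 290 − 2(58.6) = 172.8
  A: 284 − 3(58.6) = 108.2
  C: 0 + 1(58.6) = 58.6
  D: 0 + 3(58.6) = 175.8
  B: 603 (inert)

176 kmol/h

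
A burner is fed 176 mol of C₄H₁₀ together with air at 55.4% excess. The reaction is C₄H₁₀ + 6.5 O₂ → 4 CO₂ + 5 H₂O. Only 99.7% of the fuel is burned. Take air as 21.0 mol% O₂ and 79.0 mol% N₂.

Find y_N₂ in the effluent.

Stoichiometric O₂ = 6.5 × 176 = 1144 mol; O₂ fed = 1144 × 1.554 = 1778 mol.
N₂ fed = 1778 × 79/21 = 6688 mol.
Fuel reacted = 0.997 × 176 → ξ = 175.5 mol.
Outlet (n = n₀ + ν ξ):
  C₄H₁₀: 176 − 1(175.5) = 0.528
  O₂: 1778 − 6.5(175.5) = 637.2
  N₂: 6688 (inert)
  CO₂: 0 + 4(175.5) = 701.9
  H₂O: 0 + 5(175.5) = 877.4
Total out = 8905 mol; y_N₂ = 6688 / 8905 = 0.751.

0.751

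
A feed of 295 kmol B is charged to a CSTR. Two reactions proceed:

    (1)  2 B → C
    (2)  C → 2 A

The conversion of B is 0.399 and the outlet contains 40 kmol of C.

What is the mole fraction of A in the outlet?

Conversion of B: B consumed = 2ξ₁ = 0.399 × 295 → ξ₁ = 58.85 kmol.
C balance: n_C = 0 + 1ξ₁ − 1ξ₂ = 40 → ξ₂ = (1·58.85 − 40)/1 = 18.85 kmol.
Outlet amounts (n = n₀ + Σ ν·ξ):
  B: 295 − 2(58.85) = 177.3
  C: 0 + 1(58.85) − 1(18.85) = 40
  A: 0 + 2(18.85) = 37.71
Total out = 255 kmol; y_A = 37.71 / 255 = 0.1479.

0.148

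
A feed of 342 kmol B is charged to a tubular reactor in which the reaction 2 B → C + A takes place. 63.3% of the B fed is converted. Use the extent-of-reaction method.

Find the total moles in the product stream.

B reacted = 0.633 × 342 = 216.5 kmol; ν_B = −2, so ξ = 216.5/2 = 108.2 kmol.
Outlet amounts (n = n₀ + ν ξ):
  B: 342 − 2(108.2) = 125.5
  C: 0 + 1(108.2) = 108.2
  A: 0 + 1(108.2) = 108.2
Total out = 125.5 + 108.2 + 108.2 = 342 kmol.

342 kmol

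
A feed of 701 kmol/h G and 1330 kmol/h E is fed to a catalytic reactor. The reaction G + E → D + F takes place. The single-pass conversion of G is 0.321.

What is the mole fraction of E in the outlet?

G reacted = 0.321 × 701 = 225 kmol/h; ν_G = −1, so ξ = 225/1 = 225 kmol/h.
Outlet amounts (n = n₀ + ν ξ):
  G: 701 − 1(225) = 476
  E: 1330 − 1(225) = 1105
  D: 0 + 1(225) = 225
  F: 0 + 1(225) = 225
Total out = 2031 kmol/h; y_E = 1105 / 2031 = 0.5441.

0.544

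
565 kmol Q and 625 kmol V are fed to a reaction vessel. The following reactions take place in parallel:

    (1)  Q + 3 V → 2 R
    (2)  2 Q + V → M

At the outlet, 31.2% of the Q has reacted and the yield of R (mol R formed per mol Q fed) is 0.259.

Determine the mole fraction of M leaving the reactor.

0.0548

Yield of R: 2ξ₁ / 565 = 0.259 → ξ₁ = 73.17 kmol.
Conversion of Q: 1ξ₁ + 2ξ₂ = 0.312 × 565 = 176.3 → ξ₂ = 51.56 kmol.
Outlet amounts (n = n₀ + Σ ν·ξ):
  Q: 565 − 1(73.17) − 2(51.56) = 388.7
  V: 625 − 3(73.17) − 1(51.56) = 353.9
  R: 0 + 2(73.17) = 146.3
  M: 0 + 1(51.56) = 51.56
Total out = 940.6 kmol; y_M = 51.56 / 940.6 = 0.05481.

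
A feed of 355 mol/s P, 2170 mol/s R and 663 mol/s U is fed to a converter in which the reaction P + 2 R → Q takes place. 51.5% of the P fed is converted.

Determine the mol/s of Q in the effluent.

183 mol/s

P reacted = 0.515 × 355 = 182.8 mol/s; ν_P = −1, so ξ = 182.8/1 = 182.8 mol/s.
Outlet amounts (n = n₀ + ν ξ):
  P: 355 − 1(182.8) = 172.2
  R: 2170 − 2(182.8) = 1804
  Q: 0 + 1(182.8) = 182.8
  U: 663 (inert)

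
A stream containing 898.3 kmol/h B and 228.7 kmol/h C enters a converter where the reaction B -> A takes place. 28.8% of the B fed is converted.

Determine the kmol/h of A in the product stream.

B reacted = 0.288 × 898.3 = 258.7 kmol/h; ν_B = −1, so ξ = 258.7/1 = 258.7 kmol/h.
Outlet amounts (n = n₀ + ν ξ):
  B: 898.3 − 1(258.7) = 639.6
  A: 0 + 1(258.7) = 258.7
  C: 228.7 (inert)

259 kmol/h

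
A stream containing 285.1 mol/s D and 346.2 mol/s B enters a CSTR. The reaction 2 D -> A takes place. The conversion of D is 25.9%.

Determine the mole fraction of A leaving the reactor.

0.0621

D reacted = 0.259 × 285.1 = 73.84 mol/s; ν_D = −2, so ξ = 73.84/2 = 36.92 mol/s.
Outlet amounts (n = n₀ + ν ξ):
  D: 285.1 − 2(36.92) = 211.3
  A: 0 + 1(36.92) = 36.92
  B: 346.2 (inert)
Total out = 594.4 mol/s; y_A = 36.92 / 594.4 = 0.06212.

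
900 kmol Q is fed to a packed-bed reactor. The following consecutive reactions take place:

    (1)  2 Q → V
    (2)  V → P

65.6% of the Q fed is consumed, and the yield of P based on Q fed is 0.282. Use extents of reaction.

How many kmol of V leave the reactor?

Conversion of Q: Q consumed = 2ξ₁ = 0.656 × 900 → ξ₁ = 295.2 kmol.
Yield of P: 1ξ₂ / 900 = 0.282 → ξ₂ = 253.8 kmol.
Outlet amounts (n = n₀ + Σ ν·ξ):
  Q: 900 − 2(295.2) = 309.6
  V: 0 + 1(295.2) − 1(253.8) = 41.4
  P: 0 + 1(253.8) = 253.8

41.4 kmol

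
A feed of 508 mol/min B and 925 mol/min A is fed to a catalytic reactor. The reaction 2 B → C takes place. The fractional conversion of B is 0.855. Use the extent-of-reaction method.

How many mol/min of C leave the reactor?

217 mol/min

B reacted = 0.855 × 508 = 434.3 mol/min; ν_B = −2, so ξ = 434.3/2 = 217.2 mol/min.
Outlet amounts (n = n₀ + ν ξ):
  B: 508 − 2(217.2) = 73.66
  C: 0 + 1(217.2) = 217.2
  A: 925 (inert)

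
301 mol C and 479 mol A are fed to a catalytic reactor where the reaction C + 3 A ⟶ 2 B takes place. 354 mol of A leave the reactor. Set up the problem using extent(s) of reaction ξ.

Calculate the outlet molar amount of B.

For A: n = n₀ − 3ξ → 354 = 479 − 3ξ, giving ξ = 41.67 mol.
Outlet amounts (n = n₀ + ν ξ):
  C: 301 − 1(41.67) = 259.3
  A: 479 − 3(41.67) = 354
  B: 0 + 2(41.67) = 83.33

83.3 mol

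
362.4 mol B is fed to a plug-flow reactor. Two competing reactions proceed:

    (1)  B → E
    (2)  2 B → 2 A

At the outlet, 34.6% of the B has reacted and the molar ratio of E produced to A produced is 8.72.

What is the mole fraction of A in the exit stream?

0.0356

Conversion of B: B consumed = 0.346 × 362.4 = 125.4 mol = 1ξ₁ + 2ξ₂.
Selectivity: 1ξ₁ / (2ξ₂) = 8.72 → ξ₁ = 17.44 ξ₂.
Substitute: (1·17.44 + 2) ξ₂ = 125.4 → ξ₂ = 6.45 mol, ξ₁ = 112.5 mol.
Outlet amounts (n = n₀ + Σ ν·ξ):
  B: 362.4 − 1(112.5) − 2(6.45) = 237
  E: 0 + 1(112.5) = 112.5
  A: 0 + 2(6.45) = 12.9
Total out = 362.4 mol; y_A = 12.9 / 362.4 = 0.0356.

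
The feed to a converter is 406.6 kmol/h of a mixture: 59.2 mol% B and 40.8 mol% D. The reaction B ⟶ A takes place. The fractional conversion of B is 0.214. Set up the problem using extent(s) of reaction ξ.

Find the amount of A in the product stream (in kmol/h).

B reacted = 0.214 × 240.7 = 51.51 kmol/h; ν_B = −1, so ξ = 51.51/1 = 51.51 kmol/h.
Outlet amounts (n = n₀ + ν ξ):
  B: 240.7 − 1(51.51) = 189.2
  A: 0 + 1(51.51) = 51.51
  D: 165.9 (inert)

51.5 kmol/h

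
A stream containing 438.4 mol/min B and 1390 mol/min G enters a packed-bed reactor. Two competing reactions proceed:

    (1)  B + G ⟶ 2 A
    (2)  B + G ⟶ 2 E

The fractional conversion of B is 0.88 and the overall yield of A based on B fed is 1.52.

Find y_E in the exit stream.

0.0575

Yield of A: 2ξ₁ / 438.4 = 1.52 → ξ₁ = 333.2 mol/min.
Conversion of B: 1ξ₁ + 1ξ₂ = 0.88 × 438.4 = 385.8 → ξ₂ = 52.61 mol/min.
Outlet amounts (n = n₀ + Σ ν·ξ):
  B: 438.4 − 1(333.2) − 1(52.61) = 52.61
  G: 1390 − 1(333.2) − 1(52.61) = 1004
  A: 0 + 2(333.2) = 666.4
  E: 0 + 2(52.61) = 105.2
Total out = 1828 mol/min; y_E = 105.2 / 1828 = 0.05755.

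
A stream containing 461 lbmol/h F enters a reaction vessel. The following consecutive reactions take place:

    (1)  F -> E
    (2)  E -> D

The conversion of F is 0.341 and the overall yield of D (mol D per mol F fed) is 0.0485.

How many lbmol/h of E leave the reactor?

135 lbmol/h

Conversion of F: F consumed = 1ξ₁ = 0.341 × 461 → ξ₁ = 157.2 lbmol/h.
Yield of D: 1ξ₂ / 461 = 0.0485 → ξ₂ = 22.36 lbmol/h.
Outlet amounts (n = n₀ + Σ ν·ξ):
  F: 461 − 1(157.2) = 303.8
  E: 0 + 1(157.2) − 1(22.36) = 134.8
  D: 0 + 1(22.36) = 22.36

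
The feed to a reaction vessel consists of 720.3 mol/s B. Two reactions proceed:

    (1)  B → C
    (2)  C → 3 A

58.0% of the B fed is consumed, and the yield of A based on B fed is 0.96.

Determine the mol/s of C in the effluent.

187 mol/s

Conversion of B: B consumed = 1ξ₁ = 0.58 × 720.3 → ξ₁ = 417.8 mol/s.
Yield of A: 3ξ₂ / 720.3 = 0.96 → ξ₂ = 230.5 mol/s.
Outlet amounts (n = n₀ + Σ ν·ξ):
  B: 720.3 − 1(417.8) = 302.5
  C: 0 + 1(417.8) − 1(230.5) = 187.3
  A: 0 + 3(230.5) = 691.5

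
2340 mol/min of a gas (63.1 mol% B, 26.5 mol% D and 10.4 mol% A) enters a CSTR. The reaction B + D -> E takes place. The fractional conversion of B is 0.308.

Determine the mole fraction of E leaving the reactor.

0.241

B reacted = 0.308 × 1477 = 454.8 mol/min; ν_B = −1, so ξ = 454.8/1 = 454.8 mol/min.
Outlet amounts (n = n₀ + ν ξ):
  B: 1477 − 1(454.8) = 1022
  D: 620.1 − 1(454.8) = 165.3
  E: 0 + 1(454.8) = 454.8
  A: 243.4 (inert)
Total out = 1885 mol/min; y_E = 454.8 / 1885 = 0.2412.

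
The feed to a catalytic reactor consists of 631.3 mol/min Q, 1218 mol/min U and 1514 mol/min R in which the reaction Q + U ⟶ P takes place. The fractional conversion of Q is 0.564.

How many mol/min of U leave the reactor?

Q reacted = 0.564 × 631.3 = 356.1 mol/min; ν_Q = −1, so ξ = 356.1/1 = 356.1 mol/min.
Outlet amounts (n = n₀ + ν ξ):
  Q: 631.3 − 1(356.1) = 275.2
  U: 1218 − 1(356.1) = 861.9
  P: 0 + 1(356.1) = 356.1
  R: 1514 (inert)

862 mol/min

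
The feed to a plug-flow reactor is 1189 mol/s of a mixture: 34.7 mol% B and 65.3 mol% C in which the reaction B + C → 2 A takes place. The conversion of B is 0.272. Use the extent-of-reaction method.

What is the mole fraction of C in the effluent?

0.559

B reacted = 0.272 × 412.6 = 112.2 mol/s; ν_B = −1, so ξ = 112.2/1 = 112.2 mol/s.
Outlet amounts (n = n₀ + ν ξ):
  B: 412.6 − 1(112.2) = 300.4
  C: 776.4 − 1(112.2) = 664.2
  A: 0 + 2(112.2) = 224.4
Total out = 1189 mol/s; y_C = 664.2 / 1189 = 0.5586.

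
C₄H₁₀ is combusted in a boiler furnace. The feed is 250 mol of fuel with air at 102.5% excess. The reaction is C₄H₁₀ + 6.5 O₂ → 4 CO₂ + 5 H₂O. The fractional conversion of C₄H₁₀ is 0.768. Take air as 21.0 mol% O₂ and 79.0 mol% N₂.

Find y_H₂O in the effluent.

Stoichiometric O₂ = 6.5 × 250 = 1625 mol; O₂ fed = 1625 × 2.025 = 3291 mol.
N₂ fed = 3291 × 79/21 = 12380 mol.
Fuel reacted = 0.768 × 250 → ξ = 192 mol.
Outlet (n = n₀ + ν ξ):
  C₄H₁₀: 250 − 1(192) = 58
  O₂: 3291 − 6.5(192) = 2043
  N₂: 12380 (inert)
  CO₂: 0 + 4(192) = 768
  H₂O: 0 + 5(192) = 960
Total out = 16210 mol; y_H₂O = 960 / 16210 = 0.05923.

0.0592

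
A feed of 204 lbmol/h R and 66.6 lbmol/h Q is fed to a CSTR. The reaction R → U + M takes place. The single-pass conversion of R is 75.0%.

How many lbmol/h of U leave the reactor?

R reacted = 0.75 × 204 = 153 lbmol/h; ν_R = −1, so ξ = 153/1 = 153 lbmol/h.
Outlet amounts (n = n₀ + ν ξ):
  R: 204 − 1(153) = 51
  U: 0 + 1(153) = 153
  M: 0 + 1(153) = 153
  Q: 66.6 (inert)

153 lbmol/h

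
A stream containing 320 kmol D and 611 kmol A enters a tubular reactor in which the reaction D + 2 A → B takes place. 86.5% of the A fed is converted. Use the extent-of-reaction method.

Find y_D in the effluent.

A reacted = 0.865 × 611 = 528.5 kmol; ν_A = −2, so ξ = 528.5/2 = 264.3 kmol.
Outlet amounts (n = n₀ + ν ξ):
  D: 320 − 1(264.3) = 55.74
  A: 611 − 2(264.3) = 82.49
  B: 0 + 1(264.3) = 264.3
Total out = 402.5 kmol; y_D = 55.74 / 402.5 = 0.1385.

0.138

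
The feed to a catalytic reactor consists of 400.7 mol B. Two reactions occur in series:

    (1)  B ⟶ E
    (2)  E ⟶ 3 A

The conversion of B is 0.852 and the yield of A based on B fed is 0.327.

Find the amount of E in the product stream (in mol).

298 mol

Conversion of B: B consumed = 1ξ₁ = 0.852 × 400.7 → ξ₁ = 341.4 mol.
Yield of A: 3ξ₂ / 400.7 = 0.327 → ξ₂ = 43.68 mol.
Outlet amounts (n = n₀ + Σ ν·ξ):
  B: 400.7 − 1(341.4) = 59.3
  E: 0 + 1(341.4) − 1(43.68) = 297.7
  A: 0 + 3(43.68) = 131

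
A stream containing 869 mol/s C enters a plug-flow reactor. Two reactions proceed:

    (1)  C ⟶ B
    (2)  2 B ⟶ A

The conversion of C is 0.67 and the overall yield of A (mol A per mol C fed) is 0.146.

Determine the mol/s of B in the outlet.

Conversion of C: C consumed = 1ξ₁ = 0.67 × 869 → ξ₁ = 582.2 mol/s.
Yield of A: 1ξ₂ / 869 = 0.146 → ξ₂ = 126.9 mol/s.
Outlet amounts (n = n₀ + Σ ν·ξ):
  C: 869 − 1(582.2) = 286.8
  B: 0 + 1(582.2) − 2(126.9) = 328.5
  A: 0 + 1(126.9) = 126.9

328 mol/s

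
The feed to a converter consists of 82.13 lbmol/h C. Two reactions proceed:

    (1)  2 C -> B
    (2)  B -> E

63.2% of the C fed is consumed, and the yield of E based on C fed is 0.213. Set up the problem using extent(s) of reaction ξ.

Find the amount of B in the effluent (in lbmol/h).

Conversion of C: C consumed = 2ξ₁ = 0.632 × 82.13 → ξ₁ = 25.95 lbmol/h.
Yield of E: 1ξ₂ / 82.13 = 0.213 → ξ₂ = 17.49 lbmol/h.
Outlet amounts (n = n₀ + Σ ν·ξ):
  C: 82.13 − 2(25.95) = 30.22
  B: 0 + 1(25.95) − 1(17.49) = 8.459
  E: 0 + 1(17.49) = 17.49

8.46 lbmol/h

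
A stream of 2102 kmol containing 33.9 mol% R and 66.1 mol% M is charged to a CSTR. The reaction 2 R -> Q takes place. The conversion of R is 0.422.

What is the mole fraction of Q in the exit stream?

0.077

R reacted = 0.422 × 712.6 = 300.7 kmol; ν_R = −2, so ξ = 300.7/2 = 150.4 kmol.
Outlet amounts (n = n₀ + ν ξ):
  R: 712.6 − 2(150.4) = 411.9
  Q: 0 + 1(150.4) = 150.4
  M: 1389 (inert)
Total out = 1952 kmol; y_Q = 150.4 / 1952 = 0.07704.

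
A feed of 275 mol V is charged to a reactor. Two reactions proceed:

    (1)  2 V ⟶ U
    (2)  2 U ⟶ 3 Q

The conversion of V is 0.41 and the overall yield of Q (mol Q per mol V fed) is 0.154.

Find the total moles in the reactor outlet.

233 mol

Conversion of V: V consumed = 2ξ₁ = 0.41 × 275 → ξ₁ = 56.38 mol.
Yield of Q: 3ξ₂ / 275 = 0.154 → ξ₂ = 14.12 mol.
Outlet amounts (n = n₀ + Σ ν·ξ):
  V: 275 − 2(56.38) = 162.2
  U: 0 + 1(56.38) − 2(14.12) = 28.14
  Q: 0 + 3(14.12) = 42.35
Total out = 162.2 + 28.14 + 42.35 = 232.7 mol.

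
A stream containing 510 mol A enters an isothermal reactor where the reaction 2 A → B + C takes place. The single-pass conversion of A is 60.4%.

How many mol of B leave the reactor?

A reacted = 0.604 × 510 = 308 mol; ν_A = −2, so ξ = 308/2 = 154 mol.
Outlet amounts (n = n₀ + ν ξ):
  A: 510 − 2(154) = 202
  B: 0 + 1(154) = 154
  C: 0 + 1(154) = 154

154 mol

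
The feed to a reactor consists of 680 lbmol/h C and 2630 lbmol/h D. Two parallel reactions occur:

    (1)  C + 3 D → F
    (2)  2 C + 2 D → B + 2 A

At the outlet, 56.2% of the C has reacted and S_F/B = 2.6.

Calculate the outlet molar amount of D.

Conversion of C: C consumed = 0.562 × 680 = 382.2 lbmol/h = 1ξ₁ + 2ξ₂.
Selectivity: 1ξ₁ / (1ξ₂) = 2.6 → ξ₁ = 2.6 ξ₂.
Substitute: (1·2.6 + 2) ξ₂ = 382.2 → ξ₂ = 83.08 lbmol/h, ξ₁ = 216 lbmol/h.
Outlet amounts (n = n₀ + Σ ν·ξ):
  C: 680 − 1(216) − 2(83.08) = 297.8
  D: 2630 − 3(216) − 2(83.08) = 1816
  F: 0 + 1(216) = 216
  B: 0 + 1(83.08) = 83.08
  A: 0 + 2(83.08) = 166.2

1820 lbmol/h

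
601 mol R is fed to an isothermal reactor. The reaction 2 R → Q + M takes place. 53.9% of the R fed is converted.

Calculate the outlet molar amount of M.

162 mol

R reacted = 0.539 × 601 = 323.9 mol; ν_R = −2, so ξ = 323.9/2 = 162 mol.
Outlet amounts (n = n₀ + ν ξ):
  R: 601 − 2(162) = 277.1
  Q: 0 + 1(162) = 162
  M: 0 + 1(162) = 162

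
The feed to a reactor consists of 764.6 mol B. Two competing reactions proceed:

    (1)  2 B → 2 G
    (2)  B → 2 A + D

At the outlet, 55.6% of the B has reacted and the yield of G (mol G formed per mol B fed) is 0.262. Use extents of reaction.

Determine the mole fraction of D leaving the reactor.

Yield of G: 2ξ₁ / 764.6 = 0.262 → ξ₁ = 100.2 mol.
Conversion of B: 2ξ₁ + 1ξ₂ = 0.556 × 764.6 = 425.1 → ξ₂ = 224.8 mol.
Outlet amounts (n = n₀ + Σ ν·ξ):
  B: 764.6 − 2(100.2) − 1(224.8) = 339.5
  G: 0 + 2(100.2) = 200.3
  A: 0 + 2(224.8) = 449.6
  D: 0 + 1(224.8) = 224.8
Total out = 1214 mol; y_D = 224.8 / 1214 = 0.1851.

0.185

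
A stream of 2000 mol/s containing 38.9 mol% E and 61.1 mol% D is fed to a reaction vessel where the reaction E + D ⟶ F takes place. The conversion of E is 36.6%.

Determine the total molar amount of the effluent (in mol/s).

1720 mol/s

E reacted = 0.366 × 778 = 284.7 mol/s; ν_E = −1, so ξ = 284.7/1 = 284.7 mol/s.
Outlet amounts (n = n₀ + ν ξ):
  E: 778 − 1(284.7) = 493.3
  D: 1222 − 1(284.7) = 937.3
  F: 0 + 1(284.7) = 284.7
Total out = 493.3 + 937.3 + 284.7 = 1715 mol/s.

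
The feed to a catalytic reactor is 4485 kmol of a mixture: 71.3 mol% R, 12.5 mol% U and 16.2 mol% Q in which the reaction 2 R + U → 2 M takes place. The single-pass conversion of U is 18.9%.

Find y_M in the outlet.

U reacted = 0.189 × 560.6 = 106 kmol; ν_U = −1, so ξ = 106/1 = 106 kmol.
Outlet amounts (n = n₀ + ν ξ):
  R: 3198 − 2(106) = 2986
  U: 560.6 − 1(106) = 454.7
  M: 0 + 2(106) = 211.9
  Q: 726.6 (inert)
Total out = 4379 kmol; y_M = 211.9 / 4379 = 0.04839.

0.0484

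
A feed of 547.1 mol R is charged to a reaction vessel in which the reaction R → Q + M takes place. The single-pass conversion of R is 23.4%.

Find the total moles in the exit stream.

R reacted = 0.234 × 547.1 = 128 mol; ν_R = −1, so ξ = 128/1 = 128 mol.
Outlet amounts (n = n₀ + ν ξ):
  R: 547.1 − 1(128) = 419.1
  Q: 0 + 1(128) = 128
  M: 0 + 1(128) = 128
Total out = 419.1 + 128 + 128 = 675.1 mol.

675 mol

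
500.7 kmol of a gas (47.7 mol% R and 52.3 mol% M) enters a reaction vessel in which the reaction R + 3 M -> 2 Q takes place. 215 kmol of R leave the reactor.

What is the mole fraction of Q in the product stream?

For R: n = n₀ − 1ξ → 215 = 238.8 − 1ξ, giving ξ = 23.83 kmol.
Outlet amounts (n = n₀ + ν ξ):
  R: 238.8 − 1(23.83) = 215
  M: 261.9 − 3(23.83) = 190.4
  Q: 0 + 2(23.83) = 47.67
Total out = 453 kmol; y_Q = 47.67 / 453 = 0.1052.

0.105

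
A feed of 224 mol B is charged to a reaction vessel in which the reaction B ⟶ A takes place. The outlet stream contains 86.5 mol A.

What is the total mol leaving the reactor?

224 mol

For A: n = n₀ + 1ξ → 86.5 = 0 + 1ξ, giving ξ = 86.5 mol.
Outlet amounts (n = n₀ + ν ξ):
  B: 224 − 1(86.5) = 137.5
  A: 0 + 1(86.5) = 86.5
Total out = 137.5 + 86.5 = 224 mol.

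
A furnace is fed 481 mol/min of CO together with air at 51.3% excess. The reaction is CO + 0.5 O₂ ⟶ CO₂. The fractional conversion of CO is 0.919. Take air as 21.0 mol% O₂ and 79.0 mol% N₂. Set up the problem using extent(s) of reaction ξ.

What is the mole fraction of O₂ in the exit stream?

0.0717

Stoichiometric O₂ = 0.5 × 481 = 240.5 mol/min; O₂ fed = 240.5 × 1.513 = 363.9 mol/min.
N₂ fed = 363.9 × 79/21 = 1369 mol/min.
Fuel reacted = 0.919 × 481 → ξ = 442 mol/min.
Outlet (n = n₀ + ν ξ):
  CO: 481 − 1(442) = 38.96
  O₂: 363.9 − 0.5(442) = 142.9
  N₂: 1369 (inert)
  CO₂: 0 + 1(442) = 442
Total out = 1993 mol/min; y_O₂ = 142.9 / 1993 = 0.07169.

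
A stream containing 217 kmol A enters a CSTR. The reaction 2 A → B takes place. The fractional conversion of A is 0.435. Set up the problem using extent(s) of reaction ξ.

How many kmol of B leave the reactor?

47.2 kmol

A reacted = 0.435 × 217 = 94.39 kmol; ν_A = −2, so ξ = 94.39/2 = 47.2 kmol.
Outlet amounts (n = n₀ + ν ξ):
  A: 217 − 2(47.2) = 122.6
  B: 0 + 1(47.2) = 47.2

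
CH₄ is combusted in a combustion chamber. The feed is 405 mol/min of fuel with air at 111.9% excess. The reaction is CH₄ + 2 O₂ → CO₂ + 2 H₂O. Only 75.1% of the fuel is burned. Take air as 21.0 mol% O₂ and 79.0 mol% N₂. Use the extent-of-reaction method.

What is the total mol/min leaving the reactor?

Stoichiometric O₂ = 2 × 405 = 810 mol/min; O₂ fed = 810 × 2.119 = 1716 mol/min.
N₂ fed = 1716 × 79/21 = 6457 mol/min.
Fuel reacted = 0.751 × 405 → ξ = 304.2 mol/min.
Outlet (n = n₀ + ν ξ):
  CH₄: 405 − 1(304.2) = 100.8
  O₂: 1716 − 2(304.2) = 1108
  N₂: 6457 (inert)
  CO₂: 0 + 1(304.2) = 304.2
  H₂O: 0 + 2(304.2) = 608.3
Total out = 100.8 + 1108 + 6457 + 304.2 + 608.3 = 8578 mol/min.

8580 mol/min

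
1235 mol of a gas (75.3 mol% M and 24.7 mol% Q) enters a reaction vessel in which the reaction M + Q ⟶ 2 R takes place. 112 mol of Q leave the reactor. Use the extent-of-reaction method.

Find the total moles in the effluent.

For Q: n = n₀ − 1ξ → 112 = 305 − 1ξ, giving ξ = 193 mol.
Outlet amounts (n = n₀ + ν ξ):
  M: 930 − 1(193) = 736.9
  Q: 305 − 1(193) = 112
  R: 0 + 2(193) = 386.1
Total out = 736.9 + 112 + 386.1 = 1235 mol.

1240 mol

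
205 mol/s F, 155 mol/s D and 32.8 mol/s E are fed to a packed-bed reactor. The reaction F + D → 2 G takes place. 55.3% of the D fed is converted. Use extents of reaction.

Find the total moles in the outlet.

D reacted = 0.553 × 155 = 85.72 mol/s; ν_D = −1, so ξ = 85.72/1 = 85.72 mol/s.
Outlet amounts (n = n₀ + ν ξ):
  F: 205 − 1(85.72) = 119.3
  D: 155 − 1(85.72) = 69.28
  G: 0 + 2(85.72) = 171.4
  E: 32.8 (inert)
Total out = 119.3 + 69.28 + 171.4 + 32.8 = 392.8 mol/s.

393 mol/s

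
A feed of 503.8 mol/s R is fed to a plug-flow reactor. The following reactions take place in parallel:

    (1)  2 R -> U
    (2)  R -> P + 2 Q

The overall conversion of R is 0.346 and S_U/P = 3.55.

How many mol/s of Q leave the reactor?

43 mol/s

Conversion of R: R consumed = 0.346 × 503.8 = 174.3 mol/s = 2ξ₁ + 1ξ₂.
Selectivity: 1ξ₁ / (1ξ₂) = 3.55 → ξ₁ = 3.55 ξ₂.
Substitute: (2·3.55 + 1) ξ₂ = 174.3 → ξ₂ = 21.52 mol/s, ξ₁ = 76.4 mol/s.
Outlet amounts (n = n₀ + Σ ν·ξ):
  R: 503.8 − 2(76.4) − 1(21.52) = 329.5
  U: 0 + 1(76.4) = 76.4
  P: 0 + 1(21.52) = 21.52
  Q: 0 + 2(21.52) = 43.04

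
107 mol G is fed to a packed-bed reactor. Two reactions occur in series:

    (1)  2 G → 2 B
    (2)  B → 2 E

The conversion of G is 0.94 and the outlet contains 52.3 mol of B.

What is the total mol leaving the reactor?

Conversion of G: G consumed = 2ξ₁ = 0.94 × 107 → ξ₁ = 50.29 mol.
B balance: n_B = 0 + 2ξ₁ − 1ξ₂ = 52.3 → ξ₂ = (2·50.29 − 52.3)/1 = 48.28 mol.
Outlet amounts (n = n₀ + Σ ν·ξ):
  G: 107 − 2(50.29) = 6.42
  B: 0 + 2(50.29) − 1(48.28) = 52.3
  E: 0 + 2(48.28) = 96.56
Total out = 6.42 + 52.3 + 96.56 = 155.3 mol.

155 mol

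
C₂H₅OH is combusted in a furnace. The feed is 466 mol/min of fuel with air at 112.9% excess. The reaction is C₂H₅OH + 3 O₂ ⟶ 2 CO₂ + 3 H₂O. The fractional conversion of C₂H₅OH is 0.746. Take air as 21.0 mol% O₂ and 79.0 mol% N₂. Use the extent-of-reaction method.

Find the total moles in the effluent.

15000 mol/min

Stoichiometric O₂ = 3 × 466 = 1398 mol/min; O₂ fed = 1398 × 2.129 = 2976 mol/min.
N₂ fed = 2976 × 79/21 = 11200 mol/min.
Fuel reacted = 0.746 × 466 → ξ = 347.6 mol/min.
Outlet (n = n₀ + ν ξ):
  C₂H₅OH: 466 − 1(347.6) = 118.4
  O₂: 2976 − 3(347.6) = 1933
  N₂: 11200 (inert)
  CO₂: 0 + 2(347.6) = 695.3
  H₂O: 0 + 3(347.6) = 1043
Total out = 118.4 + 1933 + 11200 + 695.3 + 1043 = 14990 mol/min.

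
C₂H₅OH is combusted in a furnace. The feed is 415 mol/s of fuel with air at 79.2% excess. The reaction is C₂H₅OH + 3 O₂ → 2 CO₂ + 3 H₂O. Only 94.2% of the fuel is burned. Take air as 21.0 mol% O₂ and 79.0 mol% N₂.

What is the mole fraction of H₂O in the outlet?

0.103

Stoichiometric O₂ = 3 × 415 = 1245 mol/s; O₂ fed = 1245 × 1.792 = 2231 mol/s.
N₂ fed = 2231 × 79/21 = 8393 mol/s.
Fuel reacted = 0.942 × 415 → ξ = 390.9 mol/s.
Outlet (n = n₀ + ν ξ):
  C₂H₅OH: 415 − 1(390.9) = 24.07
  O₂: 2231 − 3(390.9) = 1058
  N₂: 8393 (inert)
  CO₂: 0 + 2(390.9) = 781.9
  H₂O: 0 + 3(390.9) = 1173
Total out = 11430 mol/s; y_H₂O = 1173 / 11430 = 0.1026.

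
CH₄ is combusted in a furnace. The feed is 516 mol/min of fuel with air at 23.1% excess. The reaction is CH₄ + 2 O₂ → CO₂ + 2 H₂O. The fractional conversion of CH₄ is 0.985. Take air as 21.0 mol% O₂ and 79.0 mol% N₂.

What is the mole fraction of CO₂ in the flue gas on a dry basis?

0.0916

Stoichiometric O₂ = 2 × 516 = 1032 mol/min; O₂ fed = 1032 × 1.231 = 1270 mol/min.
N₂ fed = 1270 × 79/21 = 4779 mol/min.
Fuel reacted = 0.985 × 516 → ξ = 508.3 mol/min.
Outlet (n = n₀ + ν ξ):
  CH₄: 516 − 1(508.3) = 7.74
  O₂: 1270 − 2(508.3) = 253.9
  N₂: 4779 (inert)
  CO₂: 0 + 1(508.3) = 508.3
  H₂O: 0 + 2(508.3) = 1017
Dry total = 5549 mol/min; y_CO₂ (dry) = 508.3 / 5549 = 0.0916.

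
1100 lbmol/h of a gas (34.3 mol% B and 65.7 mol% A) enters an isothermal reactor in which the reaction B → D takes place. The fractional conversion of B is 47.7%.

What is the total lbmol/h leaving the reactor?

1100 lbmol/h

B reacted = 0.477 × 377.3 = 180 lbmol/h; ν_B = −1, so ξ = 180/1 = 180 lbmol/h.
Outlet amounts (n = n₀ + ν ξ):
  B: 377.3 − 1(180) = 197.3
  D: 0 + 1(180) = 180
  A: 722.7 (inert)
Total out = 197.3 + 180 + 722.7 = 1100 lbmol/h.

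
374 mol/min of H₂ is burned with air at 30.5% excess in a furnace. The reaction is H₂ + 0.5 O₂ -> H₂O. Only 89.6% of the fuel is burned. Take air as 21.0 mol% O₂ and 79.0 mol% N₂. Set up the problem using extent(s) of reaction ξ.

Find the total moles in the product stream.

Stoichiometric O₂ = 0.5 × 374 = 187 mol/min; O₂ fed = 187 × 1.305 = 244 mol/min.
N₂ fed = 244 × 79/21 = 918 mol/min.
Fuel reacted = 0.896 × 374 → ξ = 335.1 mol/min.
Outlet (n = n₀ + ν ξ):
  H₂: 374 − 1(335.1) = 38.9
  O₂: 244 − 0.5(335.1) = 76.48
  N₂: 918 (inert)
  H₂O: 0 + 1(335.1) = 335.1
Total out = 38.9 + 76.48 + 918 + 335.1 = 1369 mol/min.

1370 mol/min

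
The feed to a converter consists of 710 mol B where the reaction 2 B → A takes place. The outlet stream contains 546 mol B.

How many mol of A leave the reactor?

For B: n = n₀ − 2ξ → 546 = 710 − 2ξ, giving ξ = 82 mol.
Outlet amounts (n = n₀ + ν ξ):
  B: 710 − 2(82) = 546
  A: 0 + 1(82) = 82

82 mol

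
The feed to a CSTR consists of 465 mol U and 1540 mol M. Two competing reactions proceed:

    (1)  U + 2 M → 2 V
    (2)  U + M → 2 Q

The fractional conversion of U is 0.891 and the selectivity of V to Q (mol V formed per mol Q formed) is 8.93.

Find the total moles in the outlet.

1630 mol

Conversion of U: U consumed = 0.891 × 465 = 414.3 mol = 1ξ₁ + 1ξ₂.
Selectivity: 2ξ₁ / (2ξ₂) = 8.93 → ξ₁ = 8.93 ξ₂.
Substitute: (1·8.93 + 1) ξ₂ = 414.3 → ξ₂ = 41.72 mol, ξ₁ = 372.6 mol.
Outlet amounts (n = n₀ + Σ ν·ξ):
  U: 465 − 1(372.6) − 1(41.72) = 50.69
  M: 1540 − 2(372.6) − 1(41.72) = 753.1
  V: 0 + 2(372.6) = 745.2
  Q: 0 + 2(41.72) = 83.45
Total out = 50.69 + 753.1 + 745.2 + 83.45 = 1632 mol.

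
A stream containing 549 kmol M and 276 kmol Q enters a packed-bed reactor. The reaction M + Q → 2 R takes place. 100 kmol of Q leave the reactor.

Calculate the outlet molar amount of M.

373 kmol

For Q: n = n₀ − 1ξ → 100 = 276 − 1ξ, giving ξ = 176 kmol.
Outlet amounts (n = n₀ + ν ξ):
  M: 549 − 1(176) = 373
  Q: 276 − 1(176) = 100
  R: 0 + 2(176) = 352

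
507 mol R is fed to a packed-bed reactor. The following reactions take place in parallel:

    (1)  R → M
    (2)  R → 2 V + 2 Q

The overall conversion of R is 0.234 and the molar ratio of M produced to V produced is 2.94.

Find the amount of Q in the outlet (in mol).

34.5 mol

Conversion of R: R consumed = 0.234 × 507 = 118.6 mol = 1ξ₁ + 1ξ₂.
Selectivity: 1ξ₁ / (2ξ₂) = 2.94 → ξ₁ = 5.88 ξ₂.
Substitute: (1·5.88 + 1) ξ₂ = 118.6 → ξ₂ = 17.24 mol, ξ₁ = 101.4 mol.
Outlet amounts (n = n₀ + Σ ν·ξ):
  R: 507 − 1(101.4) − 1(17.24) = 388.4
  M: 0 + 1(101.4) = 101.4
  V: 0 + 2(17.24) = 34.49
  Q: 0 + 2(17.24) = 34.49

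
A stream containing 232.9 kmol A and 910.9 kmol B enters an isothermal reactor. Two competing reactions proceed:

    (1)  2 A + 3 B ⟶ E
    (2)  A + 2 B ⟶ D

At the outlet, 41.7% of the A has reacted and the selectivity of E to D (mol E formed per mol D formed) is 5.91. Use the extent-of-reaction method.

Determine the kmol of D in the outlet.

Conversion of A: A consumed = 0.417 × 232.9 = 97.12 kmol = 2ξ₁ + 1ξ₂.
Selectivity: 1ξ₁ / (1ξ₂) = 5.91 → ξ₁ = 5.91 ξ₂.
Substitute: (2·5.91 + 1) ξ₂ = 97.12 → ξ₂ = 7.576 kmol, ξ₁ = 44.77 kmol.
Outlet amounts (n = n₀ + Σ ν·ξ):
  A: 232.9 − 2(44.77) − 1(7.576) = 135.8
  B: 910.9 − 3(44.77) − 2(7.576) = 761.4
  E: 0 + 1(44.77) = 44.77
  D: 0 + 1(7.576) = 7.576

7.58 kmol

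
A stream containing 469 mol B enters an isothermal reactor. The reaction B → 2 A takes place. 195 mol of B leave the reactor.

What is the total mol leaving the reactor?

743 mol

For B: n = n₀ − 1ξ → 195 = 469 − 1ξ, giving ξ = 274 mol.
Outlet amounts (n = n₀ + ν ξ):
  B: 469 − 1(274) = 195
  A: 0 + 2(274) = 548
Total out = 195 + 548 = 743 mol.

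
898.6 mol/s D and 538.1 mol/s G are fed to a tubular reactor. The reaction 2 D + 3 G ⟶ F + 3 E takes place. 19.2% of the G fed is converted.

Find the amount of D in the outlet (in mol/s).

830 mol/s

G reacted = 0.192 × 538.1 = 103.3 mol/s; ν_G = −3, so ξ = 103.3/3 = 34.44 mol/s.
Outlet amounts (n = n₀ + ν ξ):
  D: 898.6 − 2(34.44) = 829.7
  G: 538.1 − 3(34.44) = 434.8
  F: 0 + 1(34.44) = 34.44
  E: 0 + 3(34.44) = 103.3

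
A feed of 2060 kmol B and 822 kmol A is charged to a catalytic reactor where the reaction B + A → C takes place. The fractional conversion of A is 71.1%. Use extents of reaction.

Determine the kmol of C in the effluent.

A reacted = 0.711 × 822 = 584.4 kmol; ν_A = −1, so ξ = 584.4/1 = 584.4 kmol.
Outlet amounts (n = n₀ + ν ξ):
  B: 2060 − 1(584.4) = 1476
  A: 822 − 1(584.4) = 237.6
  C: 0 + 1(584.4) = 584.4

584 kmol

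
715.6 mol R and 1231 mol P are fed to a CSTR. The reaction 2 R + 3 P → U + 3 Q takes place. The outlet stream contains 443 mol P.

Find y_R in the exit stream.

0.113

For P: n = n₀ − 3ξ → 443 = 1231 − 3ξ, giving ξ = 262.7 mol.
Outlet amounts (n = n₀ + ν ξ):
  R: 715.6 − 2(262.7) = 190.3
  P: 1231 − 3(262.7) = 443
  U: 0 + 1(262.7) = 262.7
  Q: 0 + 3(262.7) = 788
Total out = 1684 mol; y_R = 190.3 / 1684 = 0.113.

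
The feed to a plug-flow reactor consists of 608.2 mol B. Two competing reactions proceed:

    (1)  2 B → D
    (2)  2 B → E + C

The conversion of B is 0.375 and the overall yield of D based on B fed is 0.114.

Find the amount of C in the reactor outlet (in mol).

Yield of D: 1ξ₁ / 608.2 = 0.114 → ξ₁ = 69.33 mol.
Conversion of B: 2ξ₁ + 2ξ₂ = 0.375 × 608.2 = 228.1 → ξ₂ = 44.7 mol.
Outlet amounts (n = n₀ + Σ ν·ξ):
  B: 608.2 − 2(69.33) − 2(44.7) = 380.1
  D: 0 + 1(69.33) = 69.33
  E: 0 + 1(44.7) = 44.7
  C: 0 + 1(44.7) = 44.7

44.7 mol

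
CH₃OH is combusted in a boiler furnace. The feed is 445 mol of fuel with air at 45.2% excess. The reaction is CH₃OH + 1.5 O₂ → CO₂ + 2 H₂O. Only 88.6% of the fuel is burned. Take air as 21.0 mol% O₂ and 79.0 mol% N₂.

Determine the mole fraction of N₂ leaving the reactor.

Stoichiometric O₂ = 1.5 × 445 = 667.5 mol; O₂ fed = 667.5 × 1.452 = 969.2 mol.
N₂ fed = 969.2 × 79/21 = 3646 mol.
Fuel reacted = 0.886 × 445 → ξ = 394.3 mol.
Outlet (n = n₀ + ν ξ):
  CH₃OH: 445 − 1(394.3) = 50.73
  O₂: 969.2 − 1.5(394.3) = 377.8
  N₂: 3646 (inert)
  CO₂: 0 + 1(394.3) = 394.3
  H₂O: 0 + 2(394.3) = 788.5
Total out = 5257 mol; y_N₂ = 3646 / 5257 = 0.6935.

0.694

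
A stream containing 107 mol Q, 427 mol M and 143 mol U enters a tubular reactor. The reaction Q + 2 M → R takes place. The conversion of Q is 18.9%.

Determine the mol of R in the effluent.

Q reacted = 0.189 × 107 = 20.22 mol; ν_Q = −1, so ξ = 20.22/1 = 20.22 mol.
Outlet amounts (n = n₀ + ν ξ):
  Q: 107 − 1(20.22) = 86.78
  M: 427 − 2(20.22) = 386.6
  R: 0 + 1(20.22) = 20.22
  U: 143 (inert)

20.2 mol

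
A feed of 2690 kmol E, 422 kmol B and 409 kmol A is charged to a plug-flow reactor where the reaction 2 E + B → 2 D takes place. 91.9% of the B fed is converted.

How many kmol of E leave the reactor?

B reacted = 0.919 × 422 = 387.8 kmol; ν_B = −1, so ξ = 387.8/1 = 387.8 kmol.
Outlet amounts (n = n₀ + ν ξ):
  E: 2690 − 2(387.8) = 1914
  B: 422 − 1(387.8) = 34.18
  D: 0 + 2(387.8) = 775.6
  A: 409 (inert)

1910 kmol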